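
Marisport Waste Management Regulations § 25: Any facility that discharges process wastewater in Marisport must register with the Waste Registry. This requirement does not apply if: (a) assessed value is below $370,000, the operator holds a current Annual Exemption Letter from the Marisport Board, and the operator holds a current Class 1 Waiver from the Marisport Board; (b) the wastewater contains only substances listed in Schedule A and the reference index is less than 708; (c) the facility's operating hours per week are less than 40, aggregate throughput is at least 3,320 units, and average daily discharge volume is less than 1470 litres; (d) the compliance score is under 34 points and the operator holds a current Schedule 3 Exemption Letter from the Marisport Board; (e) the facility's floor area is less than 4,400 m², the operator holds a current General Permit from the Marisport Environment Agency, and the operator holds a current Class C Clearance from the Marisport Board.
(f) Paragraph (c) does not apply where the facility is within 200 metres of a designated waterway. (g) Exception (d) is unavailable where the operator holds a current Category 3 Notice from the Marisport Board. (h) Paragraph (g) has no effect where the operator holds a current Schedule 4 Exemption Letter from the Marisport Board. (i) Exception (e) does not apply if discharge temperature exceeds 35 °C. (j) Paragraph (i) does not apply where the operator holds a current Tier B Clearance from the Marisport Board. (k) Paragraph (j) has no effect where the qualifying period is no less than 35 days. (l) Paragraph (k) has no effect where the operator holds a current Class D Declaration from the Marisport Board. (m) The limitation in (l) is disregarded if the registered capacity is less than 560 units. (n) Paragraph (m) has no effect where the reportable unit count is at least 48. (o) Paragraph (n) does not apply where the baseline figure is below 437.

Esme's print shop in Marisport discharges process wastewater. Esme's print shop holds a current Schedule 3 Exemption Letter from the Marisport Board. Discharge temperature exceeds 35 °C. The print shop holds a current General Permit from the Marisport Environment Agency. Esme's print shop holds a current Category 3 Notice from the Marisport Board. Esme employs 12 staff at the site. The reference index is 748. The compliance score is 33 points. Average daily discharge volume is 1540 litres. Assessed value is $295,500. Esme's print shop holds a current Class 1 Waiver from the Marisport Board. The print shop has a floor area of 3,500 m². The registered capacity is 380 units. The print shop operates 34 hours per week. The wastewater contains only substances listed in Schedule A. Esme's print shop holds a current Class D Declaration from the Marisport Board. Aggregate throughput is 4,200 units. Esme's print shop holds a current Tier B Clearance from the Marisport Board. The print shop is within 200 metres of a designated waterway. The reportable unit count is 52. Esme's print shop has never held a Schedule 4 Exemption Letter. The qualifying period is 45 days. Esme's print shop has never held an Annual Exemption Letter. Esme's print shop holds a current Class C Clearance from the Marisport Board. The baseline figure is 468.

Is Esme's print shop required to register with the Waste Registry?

No — exception (e) applies; Esme's print shop is not required to register with the Waste Registry.

Exception (a) fails — there is no Annual Exemption Letter in force.
Exception (b) fails — the reference index is 748, not less than 708.
Exception (c) fails — average daily discharge volume is 1540 litres, not less than 1470 litres.
All of (d)'s requirements are met (the compliance score is 33 points, under the 34 points limit; a current Schedule 3 Exemption Letter is held). But: (g) operates against (d): a current Category 3 Notice is held. (h) is not engaged (there is no Schedule 4 Exemption Letter in force), so (g) stands. Exception (d) does not apply.
Exception (e): the facility's floor area is 3,500 m², less than the 4,400 m² limit; a current General Permit is held; a current Class C Clearance is held — every condition holds. Considering the limiting provisions: (i) would limit (e) — discharge temperature exceeds 35 °C — but (j) sets (i) aside: (j) operates against (i): a current Tier B Clearance is held. (k) would limit (j) — the qualifying period is 45 days, meeting the 35 days threshold — but (l) sets (k) aside: (l) operates against (k): a current Class D Declaration is held. (m) would limit (l) — the registered capacity is 380 units, less than the 560 units limit — but (n) sets (m) aside: (n) operates against (m): the reportable unit count is 52, meeting the 48 threshold. (o) is not engaged (the baseline figure is 468, not below 437), so (n) stands. Exception (e) stands.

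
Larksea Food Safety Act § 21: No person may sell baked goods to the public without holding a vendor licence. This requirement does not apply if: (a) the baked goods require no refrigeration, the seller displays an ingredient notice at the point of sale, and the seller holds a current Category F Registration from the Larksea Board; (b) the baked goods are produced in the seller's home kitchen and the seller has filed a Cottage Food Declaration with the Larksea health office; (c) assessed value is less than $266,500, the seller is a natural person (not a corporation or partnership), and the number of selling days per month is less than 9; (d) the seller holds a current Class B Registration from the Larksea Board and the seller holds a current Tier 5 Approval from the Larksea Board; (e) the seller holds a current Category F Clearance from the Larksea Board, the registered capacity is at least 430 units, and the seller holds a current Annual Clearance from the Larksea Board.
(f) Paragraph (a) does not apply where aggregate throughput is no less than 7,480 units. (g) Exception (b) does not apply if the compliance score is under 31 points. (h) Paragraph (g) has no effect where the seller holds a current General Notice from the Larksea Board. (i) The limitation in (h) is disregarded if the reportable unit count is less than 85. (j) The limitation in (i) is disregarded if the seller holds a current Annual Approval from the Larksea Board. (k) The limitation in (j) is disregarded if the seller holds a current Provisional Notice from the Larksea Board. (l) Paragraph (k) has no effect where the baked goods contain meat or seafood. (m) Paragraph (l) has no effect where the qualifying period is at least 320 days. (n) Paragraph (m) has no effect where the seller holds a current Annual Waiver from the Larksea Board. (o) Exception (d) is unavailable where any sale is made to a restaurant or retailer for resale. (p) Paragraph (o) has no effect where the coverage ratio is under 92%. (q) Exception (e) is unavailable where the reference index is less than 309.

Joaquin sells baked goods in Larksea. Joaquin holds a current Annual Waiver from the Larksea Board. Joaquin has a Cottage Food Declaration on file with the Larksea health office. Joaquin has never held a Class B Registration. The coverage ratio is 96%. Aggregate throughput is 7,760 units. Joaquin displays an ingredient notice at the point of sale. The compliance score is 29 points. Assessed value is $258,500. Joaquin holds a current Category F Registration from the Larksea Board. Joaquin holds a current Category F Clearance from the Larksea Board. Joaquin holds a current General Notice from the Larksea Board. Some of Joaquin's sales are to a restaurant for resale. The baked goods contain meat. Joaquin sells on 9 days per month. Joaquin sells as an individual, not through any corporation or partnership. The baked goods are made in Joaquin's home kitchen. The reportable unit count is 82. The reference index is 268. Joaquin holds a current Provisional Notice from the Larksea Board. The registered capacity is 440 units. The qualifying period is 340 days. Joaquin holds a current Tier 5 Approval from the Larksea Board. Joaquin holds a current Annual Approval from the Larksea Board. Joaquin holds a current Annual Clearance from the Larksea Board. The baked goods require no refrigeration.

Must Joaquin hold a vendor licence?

No — exception (b) applies; Joaquin is not required to hold a vendor licence.

Exception (a) is satisfied on its face — the baked goods are shelf-stable; an ingredient notice is displayed; a current Category F Registration is held. But applying paragraph (f): (f) is triggered — aggregate throughput is 7,760 units, meeting the 7,480 units threshold. So (a) is unavailable.
Exception (b) is satisfied on its face — the baked goods are home-kitchen produced; a Cottage Food Declaration is on file. Applying paragraphs (g)–(n): (g) would limit (b) — the compliance score is 29 points, under the 31 points limit — but (h) sets (g) aside: (h) operates against (g): a current General Notice is held. (i) operates (the reportable unit count is 82, less than the 85 limit), but is itself disapplied by (j): (j) operates against (i): a current Annual Approval is held. (k) operates (a current Provisional Notice is held), but is overridden by (l): (l) operates against (k): the baked goods contain meat. (m) applies (the qualifying period is 340 days, meeting the 320 days threshold), but is itself disapplied by (n): (n) operates against (m): a current Annual Waiver is held. (b) remains available.
Exception (c) requires that the number of selling days per month is less than 9; but the number of selling days per month is 9, not less than 9, so (c) is unavailable.
Exception (d) requires that the seller holds a current Class B Registration from the Larksea Board; but no current Class B Registration is held, so (d) is unavailable.
Exception (e) is satisfied on its face — a current Category F Clearance is held; the registered capacity is 440 units, meeting the 430 units threshold; a current Annual Clearance is held. But applying paragraph (q): (q) operates against (e): the reference index is 268, less than the 309 limit. Exception (e) does not apply.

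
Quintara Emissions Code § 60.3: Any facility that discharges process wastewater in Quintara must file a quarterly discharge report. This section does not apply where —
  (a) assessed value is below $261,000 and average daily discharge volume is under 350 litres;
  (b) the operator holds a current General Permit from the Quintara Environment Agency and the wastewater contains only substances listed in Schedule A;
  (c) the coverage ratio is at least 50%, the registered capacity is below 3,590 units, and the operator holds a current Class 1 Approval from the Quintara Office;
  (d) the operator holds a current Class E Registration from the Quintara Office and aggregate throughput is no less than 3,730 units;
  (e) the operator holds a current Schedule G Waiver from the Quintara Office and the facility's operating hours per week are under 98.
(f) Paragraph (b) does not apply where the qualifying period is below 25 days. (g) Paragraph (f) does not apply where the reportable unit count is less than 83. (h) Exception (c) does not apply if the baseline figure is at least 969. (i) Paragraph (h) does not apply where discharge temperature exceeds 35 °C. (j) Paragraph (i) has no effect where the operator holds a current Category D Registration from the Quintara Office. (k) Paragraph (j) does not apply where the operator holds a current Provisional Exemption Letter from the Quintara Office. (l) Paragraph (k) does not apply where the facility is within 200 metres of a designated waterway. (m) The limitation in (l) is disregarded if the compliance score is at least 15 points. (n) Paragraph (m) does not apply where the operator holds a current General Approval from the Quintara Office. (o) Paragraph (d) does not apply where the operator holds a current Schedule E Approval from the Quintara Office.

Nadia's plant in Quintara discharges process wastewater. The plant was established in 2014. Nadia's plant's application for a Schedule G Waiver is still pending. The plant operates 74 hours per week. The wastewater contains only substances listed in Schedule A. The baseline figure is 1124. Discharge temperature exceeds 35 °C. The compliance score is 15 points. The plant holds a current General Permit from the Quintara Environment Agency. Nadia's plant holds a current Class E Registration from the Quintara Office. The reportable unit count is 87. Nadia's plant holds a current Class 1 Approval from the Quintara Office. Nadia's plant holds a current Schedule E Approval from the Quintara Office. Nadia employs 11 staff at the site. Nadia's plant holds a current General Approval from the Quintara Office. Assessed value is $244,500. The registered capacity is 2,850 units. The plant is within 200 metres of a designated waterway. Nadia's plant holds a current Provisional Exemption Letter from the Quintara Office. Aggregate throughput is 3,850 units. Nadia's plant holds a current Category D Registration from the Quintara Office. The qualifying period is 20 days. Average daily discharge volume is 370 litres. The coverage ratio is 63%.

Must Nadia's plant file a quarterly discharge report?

Exception (a) fails — average daily discharge volume is 370 litres, not under 350 litres.
Exception (b) is satisfied on its face — a current General Permit is held; the wastewater is Schedule-A-only. Turning to paragraphs (f)–(g): (f) is engaged — the qualifying period is 20 days, below the 25 days limit. (g), which would lift (f), does not operate here — the reportable unit count is 87, not less than 83. Exception (b) does not apply.
Exception (c): the coverage ratio is 63%, meeting the 50% threshold; the registered capacity is 2,850 units, below the 3,590 units limit; a current Class 1 Approval is held — every condition holds. Turning to paragraphs (h)–(n): (h) is triggered — the baseline figure is 1,124, meeting the 969 threshold. (i) is engaged (discharge temperature exceeds 35 °C), but is itself disapplied by (j): (j) applies — a current Category D Registration is held. (k) is triggered (a current Provisional Exemption Letter is held), but yields to (l): (l) operates against (k): the plant is within 200 m of a designated waterway. (m) applies (the compliance score is 15 points, meeting the 15 points threshold), but is set aside by (n): (n) is engaged — a current General Approval is held. Exception (c) does not apply.
Exception (d)'s conditions are all satisfied: a current Class E Registration is held; aggregate throughput is 3,850 units, meeting the 3,730 units threshold. But: (o) is triggered — a current Schedule E Approval is held. So (d) is unavailable.
Exception (e) fails — there is no Schedule G Waiver in force.
No exception displaces § 60.3.

Yes — Nadia's plant must file a quarterly discharge report.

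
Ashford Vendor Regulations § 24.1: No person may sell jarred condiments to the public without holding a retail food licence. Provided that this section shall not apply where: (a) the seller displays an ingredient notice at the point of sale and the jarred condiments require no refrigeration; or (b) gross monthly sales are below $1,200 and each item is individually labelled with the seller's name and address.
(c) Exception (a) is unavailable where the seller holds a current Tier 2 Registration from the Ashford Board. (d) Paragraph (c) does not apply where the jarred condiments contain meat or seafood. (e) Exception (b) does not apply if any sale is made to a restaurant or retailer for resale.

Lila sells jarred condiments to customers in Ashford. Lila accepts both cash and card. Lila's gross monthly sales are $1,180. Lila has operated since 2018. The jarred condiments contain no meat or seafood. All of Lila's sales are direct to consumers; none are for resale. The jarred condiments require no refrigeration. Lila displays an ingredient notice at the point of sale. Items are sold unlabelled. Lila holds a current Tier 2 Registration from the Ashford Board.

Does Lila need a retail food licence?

All of (a)'s requirements are met (an ingredient notice is displayed; the jarred condiments are shelf-stable). But applying paragraphs (c)–(d): (c) operates against (a): a current Tier 2 Registration is held. (d) is inapplicable (the jarred condiments contain no meat or seafood), so (c) stands. So (a) is unavailable.
Exception (b) does not apply: items are sold unlabelled.
Every exception is unavailable, so the rule governs.

Yes — Lila must hold a retail food licence.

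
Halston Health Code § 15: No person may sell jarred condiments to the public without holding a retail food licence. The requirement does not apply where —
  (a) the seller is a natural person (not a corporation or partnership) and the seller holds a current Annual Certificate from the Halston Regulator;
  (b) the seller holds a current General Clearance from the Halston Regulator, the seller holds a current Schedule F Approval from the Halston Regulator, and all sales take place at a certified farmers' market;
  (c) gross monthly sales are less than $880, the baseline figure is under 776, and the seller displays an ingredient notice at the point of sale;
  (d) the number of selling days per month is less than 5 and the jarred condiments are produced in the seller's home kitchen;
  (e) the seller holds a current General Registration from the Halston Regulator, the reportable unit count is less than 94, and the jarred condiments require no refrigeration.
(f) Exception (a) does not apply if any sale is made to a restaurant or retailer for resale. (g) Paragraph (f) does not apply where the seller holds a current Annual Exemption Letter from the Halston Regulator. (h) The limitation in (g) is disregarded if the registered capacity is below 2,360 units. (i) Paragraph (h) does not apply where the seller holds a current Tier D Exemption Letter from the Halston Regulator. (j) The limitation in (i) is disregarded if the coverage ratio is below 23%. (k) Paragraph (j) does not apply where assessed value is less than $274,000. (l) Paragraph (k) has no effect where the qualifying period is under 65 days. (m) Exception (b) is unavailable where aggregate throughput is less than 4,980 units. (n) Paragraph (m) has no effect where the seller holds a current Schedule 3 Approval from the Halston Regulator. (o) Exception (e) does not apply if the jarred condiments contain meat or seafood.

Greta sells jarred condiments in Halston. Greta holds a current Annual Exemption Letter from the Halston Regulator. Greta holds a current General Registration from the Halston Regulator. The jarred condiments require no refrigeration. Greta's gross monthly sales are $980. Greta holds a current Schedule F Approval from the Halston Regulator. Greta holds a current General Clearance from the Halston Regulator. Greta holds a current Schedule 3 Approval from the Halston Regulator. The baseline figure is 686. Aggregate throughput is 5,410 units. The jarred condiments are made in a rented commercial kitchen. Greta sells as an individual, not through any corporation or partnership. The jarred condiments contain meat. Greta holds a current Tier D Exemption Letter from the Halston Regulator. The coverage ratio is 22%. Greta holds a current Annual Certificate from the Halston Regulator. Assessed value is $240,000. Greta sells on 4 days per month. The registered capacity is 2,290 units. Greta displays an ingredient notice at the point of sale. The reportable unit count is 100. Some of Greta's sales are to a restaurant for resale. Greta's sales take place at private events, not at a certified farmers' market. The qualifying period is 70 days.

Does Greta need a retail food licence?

No — exception (a) applies; Greta is not required to hold a retail food licence.

Exception (a) is satisfied on its face — the seller is a natural person; a current Annual Certificate is held. Under paragraphs (f)–(l): (f) is engaged (some sales are to a restaurant for resale), but is itself disapplied by (g): (g) operates against (f): a current Annual Exemption Letter is held. (h) would limit (g) — the registered capacity is 2,290 units, below the 2,360 units limit — but (i) sets (h) aside: (i) operates — a current Tier D Exemption Letter is held. (j) would limit (i) — the coverage ratio is 22%, below the 23% limit — but (k) sets (j) aside: (k) operates against (j): assessed value is $240,000, less than the $274,000 limit. (l) does not operate here (the qualifying period is 70 days, not under 65 days), so (k) stands. So (a) applies.
Exception (b) requires that all sales take place at a certified farmers' market; but sales are at private events, not a certified farmers' market, so (b) is unavailable.
Exception (c) does not apply: gross monthly sales are $980, not less than $880.
Exception (d) requires that the jarred condiments are produced in the seller's home kitchen; but the jarred condiments are made in a commercial kitchen, not a home kitchen, so (d) is unavailable.
Exception (e) does not apply: the reportable unit count is 100, not less than 94.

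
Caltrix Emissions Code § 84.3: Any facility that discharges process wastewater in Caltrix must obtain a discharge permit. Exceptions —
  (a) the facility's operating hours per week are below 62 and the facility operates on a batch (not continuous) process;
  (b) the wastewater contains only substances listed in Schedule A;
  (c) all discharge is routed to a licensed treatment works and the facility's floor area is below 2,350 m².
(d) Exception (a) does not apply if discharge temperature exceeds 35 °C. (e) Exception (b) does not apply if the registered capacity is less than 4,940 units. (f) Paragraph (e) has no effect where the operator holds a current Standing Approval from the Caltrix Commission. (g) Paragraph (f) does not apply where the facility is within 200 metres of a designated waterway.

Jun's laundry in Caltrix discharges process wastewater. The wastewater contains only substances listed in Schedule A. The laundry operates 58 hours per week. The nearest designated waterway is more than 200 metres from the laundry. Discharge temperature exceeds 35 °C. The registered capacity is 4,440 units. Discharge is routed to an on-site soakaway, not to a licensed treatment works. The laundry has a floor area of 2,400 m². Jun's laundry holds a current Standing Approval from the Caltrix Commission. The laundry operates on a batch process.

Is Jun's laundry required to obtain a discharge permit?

Exception (a) is satisfied on its face — the facility's operating hours per week are 58, below the 62 limit; the facility operates on a batch process. Turning to paragraph (d): (d) operates against (a): discharge temperature exceeds 35 °C. (a) is therefore removed.
Exception (b): the wastewater is Schedule-A-only — every condition holds. Under paragraphs (e)–(g): (e) would limit (b) — the registered capacity is 4,440 units, less than the 4,940 units limit — but (f) sets (e) aside: (f) applies — a current Standing Approval is held. (g) is inapplicable (the laundry is more than 200 m from any designated waterway), so (f) stands. Exception (b) stands.
Exception (c) requires that all discharge is routed to a licensed treatment works; but discharge is not routed to a licensed treatment works, so (c) is unavailable.

No — exception (b) applies; Jun's laundry is not required to obtain a discharge permit.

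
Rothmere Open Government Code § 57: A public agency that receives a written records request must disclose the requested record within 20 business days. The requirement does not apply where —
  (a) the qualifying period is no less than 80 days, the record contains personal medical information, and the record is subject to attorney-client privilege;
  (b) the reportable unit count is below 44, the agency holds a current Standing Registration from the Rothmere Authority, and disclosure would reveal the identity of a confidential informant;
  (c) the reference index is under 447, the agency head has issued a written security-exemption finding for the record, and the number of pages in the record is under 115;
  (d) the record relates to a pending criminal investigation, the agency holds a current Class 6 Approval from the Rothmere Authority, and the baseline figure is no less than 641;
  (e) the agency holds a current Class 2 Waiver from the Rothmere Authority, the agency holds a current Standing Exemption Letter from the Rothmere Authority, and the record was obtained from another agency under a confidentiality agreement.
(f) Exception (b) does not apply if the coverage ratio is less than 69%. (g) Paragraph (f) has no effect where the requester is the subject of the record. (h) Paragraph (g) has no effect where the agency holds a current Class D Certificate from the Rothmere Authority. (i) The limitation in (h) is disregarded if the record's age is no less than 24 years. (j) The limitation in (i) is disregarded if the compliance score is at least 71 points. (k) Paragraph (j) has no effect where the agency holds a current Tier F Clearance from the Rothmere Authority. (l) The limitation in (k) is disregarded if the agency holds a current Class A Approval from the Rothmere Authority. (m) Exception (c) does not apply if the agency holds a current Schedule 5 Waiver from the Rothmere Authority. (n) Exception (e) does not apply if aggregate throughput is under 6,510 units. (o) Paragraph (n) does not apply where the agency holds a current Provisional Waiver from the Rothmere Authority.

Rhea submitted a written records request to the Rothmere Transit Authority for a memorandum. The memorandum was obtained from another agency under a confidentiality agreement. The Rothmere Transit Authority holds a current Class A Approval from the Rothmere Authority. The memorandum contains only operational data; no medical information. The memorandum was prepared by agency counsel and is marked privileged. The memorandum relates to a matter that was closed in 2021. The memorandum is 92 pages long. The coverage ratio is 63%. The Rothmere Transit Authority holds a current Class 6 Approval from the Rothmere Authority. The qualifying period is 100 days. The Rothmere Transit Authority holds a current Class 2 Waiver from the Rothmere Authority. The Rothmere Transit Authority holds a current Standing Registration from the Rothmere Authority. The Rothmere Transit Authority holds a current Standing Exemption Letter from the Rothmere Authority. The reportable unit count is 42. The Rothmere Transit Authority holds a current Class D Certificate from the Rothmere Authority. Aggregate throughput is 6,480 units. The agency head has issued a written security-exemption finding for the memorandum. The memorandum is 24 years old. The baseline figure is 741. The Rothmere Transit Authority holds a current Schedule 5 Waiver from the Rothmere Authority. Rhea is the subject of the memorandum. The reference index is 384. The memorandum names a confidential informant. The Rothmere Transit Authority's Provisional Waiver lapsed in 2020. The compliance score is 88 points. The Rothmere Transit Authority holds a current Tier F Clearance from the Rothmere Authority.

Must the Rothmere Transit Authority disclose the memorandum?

Exception (a) fails — the memorandum contains only operational data.
All of (b)'s requirements are met (the reportable unit count is 42, below the 44 limit; a current Standing Registration is held; the memorandum names a confidential informant). However, paragraphs (f)–(l) must be considered: (f) operates against (b): the coverage ratio is 63%, less than the 69% limit. (g) would limit (f) — Rhea is the subject of the memorandum — but (h) sets (g) aside: (h) operates against (g): a current Class D Certificate is held. (i) would limit (h) — the record's age is 24 years, meeting the 24 years threshold — but (j) sets (i) aside: (j) is triggered — the compliance score is 88 points, meeting the 71 points threshold. (k) would limit (j) — a current Tier F Clearance is held — but (l) sets (k) aside: (l) operates — a current Class A Approval is held. So (b) is unavailable.
Exception (c) is satisfied on its face — the reference index is 384, under the 447 limit; a written security-exemption finding has been issued; the number of pages in the record is 92, under the 115 limit. But: (m) operates against (c): a current Schedule 5 Waiver is held. Exception (c) does not apply.
Exception (d) does not apply: the memorandum relates to a closed matter.
Exception (e)'s conditions are all satisfied: a current Class 2 Waiver is held; a current Standing Exemption Letter is held; the memorandum was obtained under a confidentiality agreement. But: (n) operates against (e): aggregate throughput is 6,480 units, under the 6,510 units limit. (o) is not triggered (the Provisional Waiver is not current), so (n) stands. (e) is therefore removed.
No exception applies. The general rule governs.

Yes — the Rothmere Transit Authority must disclose the memorandum.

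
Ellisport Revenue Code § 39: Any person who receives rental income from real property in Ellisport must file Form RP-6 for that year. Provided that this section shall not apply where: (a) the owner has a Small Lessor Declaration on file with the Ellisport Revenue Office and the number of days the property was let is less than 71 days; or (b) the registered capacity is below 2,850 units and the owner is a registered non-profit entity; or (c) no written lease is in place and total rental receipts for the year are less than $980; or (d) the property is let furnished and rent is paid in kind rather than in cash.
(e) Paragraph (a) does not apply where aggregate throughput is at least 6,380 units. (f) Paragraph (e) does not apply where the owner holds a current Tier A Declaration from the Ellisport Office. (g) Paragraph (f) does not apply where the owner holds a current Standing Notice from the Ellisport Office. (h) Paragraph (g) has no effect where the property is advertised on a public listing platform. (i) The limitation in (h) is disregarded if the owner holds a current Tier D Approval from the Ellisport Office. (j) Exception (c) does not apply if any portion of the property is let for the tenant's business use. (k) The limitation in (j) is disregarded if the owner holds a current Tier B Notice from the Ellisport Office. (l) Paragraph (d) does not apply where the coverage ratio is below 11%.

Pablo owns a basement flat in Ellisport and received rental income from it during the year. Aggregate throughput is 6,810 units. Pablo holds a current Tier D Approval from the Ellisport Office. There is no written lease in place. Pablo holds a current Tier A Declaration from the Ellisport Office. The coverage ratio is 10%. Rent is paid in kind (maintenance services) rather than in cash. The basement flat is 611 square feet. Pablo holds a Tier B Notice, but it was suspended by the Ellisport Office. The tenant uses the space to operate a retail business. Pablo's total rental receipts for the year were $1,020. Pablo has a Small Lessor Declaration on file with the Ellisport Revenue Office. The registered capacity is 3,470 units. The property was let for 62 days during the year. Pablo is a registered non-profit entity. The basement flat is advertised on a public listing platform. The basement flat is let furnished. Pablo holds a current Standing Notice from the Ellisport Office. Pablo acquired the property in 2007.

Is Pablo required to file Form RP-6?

Yes — Pablo must file Form RP-6.

Exception (a): a Small Lessor Declaration is on file; the number of days the property was let is 62 days, less than the 71 days limit — every condition holds. But applying paragraphs (e)–(i): (e) is engaged — aggregate throughput is 6,810 units, meeting the 6,380 units threshold. (f) is triggered (a current Tier A Declaration is held), but is set aside by (g): (g) operates against (f): a current Standing Notice is held. (h) would limit (g) — the property is publicly advertised — but (i) sets (h) aside: (i) is triggered — a current Tier D Approval is held. So (a) is unavailable.
Exception (b) requires that the registered capacity is below 2,850 units; but the registered capacity is 3,470 units, not below 2,850 units, so (b) is unavailable.
Exception (c) requires that total rental receipts for the year are less than $980; but total rental receipts for the year are $1,020, not less than $980, so (c) is unavailable.
Exception (d)'s conditions are all satisfied: the property is let furnished; rent is paid in kind. But: (l) operates against (d): the coverage ratio is 10%, below the 11% limit. Exception (d) does not apply.
Every exception is unavailable, so the rule governs.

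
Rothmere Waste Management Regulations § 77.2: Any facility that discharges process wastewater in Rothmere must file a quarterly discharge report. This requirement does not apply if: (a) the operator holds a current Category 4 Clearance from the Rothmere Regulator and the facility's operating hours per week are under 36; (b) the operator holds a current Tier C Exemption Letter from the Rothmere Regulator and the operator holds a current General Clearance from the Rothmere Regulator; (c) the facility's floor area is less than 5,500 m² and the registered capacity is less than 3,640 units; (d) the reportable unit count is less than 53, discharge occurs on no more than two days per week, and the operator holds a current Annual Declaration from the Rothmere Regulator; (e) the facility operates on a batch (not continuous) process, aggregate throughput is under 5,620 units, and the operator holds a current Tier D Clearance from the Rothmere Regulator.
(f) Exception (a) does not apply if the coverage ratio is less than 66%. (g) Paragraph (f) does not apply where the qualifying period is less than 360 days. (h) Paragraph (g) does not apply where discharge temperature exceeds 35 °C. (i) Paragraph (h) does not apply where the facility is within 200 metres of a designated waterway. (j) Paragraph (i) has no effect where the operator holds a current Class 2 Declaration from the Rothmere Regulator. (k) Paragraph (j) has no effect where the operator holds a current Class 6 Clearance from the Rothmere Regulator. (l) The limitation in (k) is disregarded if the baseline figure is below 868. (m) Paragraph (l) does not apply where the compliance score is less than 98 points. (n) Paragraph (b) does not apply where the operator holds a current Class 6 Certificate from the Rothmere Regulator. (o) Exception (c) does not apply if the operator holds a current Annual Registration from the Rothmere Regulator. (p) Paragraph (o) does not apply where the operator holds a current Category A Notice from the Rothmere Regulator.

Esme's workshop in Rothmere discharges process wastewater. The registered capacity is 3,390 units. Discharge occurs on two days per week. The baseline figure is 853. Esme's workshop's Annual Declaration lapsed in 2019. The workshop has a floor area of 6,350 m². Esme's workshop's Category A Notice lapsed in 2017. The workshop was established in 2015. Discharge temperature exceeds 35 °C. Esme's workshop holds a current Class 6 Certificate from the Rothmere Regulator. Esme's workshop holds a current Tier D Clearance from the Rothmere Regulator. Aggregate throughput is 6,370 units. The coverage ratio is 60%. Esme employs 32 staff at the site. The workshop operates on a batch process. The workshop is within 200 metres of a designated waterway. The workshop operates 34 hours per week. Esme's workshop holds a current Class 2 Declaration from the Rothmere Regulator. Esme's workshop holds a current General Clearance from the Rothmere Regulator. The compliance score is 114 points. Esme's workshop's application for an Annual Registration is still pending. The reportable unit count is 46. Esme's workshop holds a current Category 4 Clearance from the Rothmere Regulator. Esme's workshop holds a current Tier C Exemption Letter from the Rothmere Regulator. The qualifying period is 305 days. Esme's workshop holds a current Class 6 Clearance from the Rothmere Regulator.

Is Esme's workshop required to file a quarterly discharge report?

Yes — Esme's workshop must file a quarterly discharge report.

Exception (a)'s conditions are all satisfied: a current Category 4 Clearance is held; the facility's operating hours per week are 34, under the 36 limit. However, paragraphs (f)–(m) must be considered: (f) applies — the coverage ratio is 60%, less than the 66% limit. (g) is triggered (the qualifying period is 305 days, less than the 360 days limit), but is displaced by (h): (h) operates against (g): discharge temperature exceeds 35 °C. (i) would limit (h) — the workshop is within 200 m of a designated waterway — but (j) sets (i) aside: (j) is triggered — a current Class 2 Declaration is held. (k) operates (a current Class 6 Clearance is held), but is itself disapplied by (l): (l) operates against (k): the baseline figure is 853, below the 868 limit. (m) is inapplicable (the compliance score is 114 points, not less than 98 points), so (l) stands. (a) is therefore removed.
Exception (b): a current Tier C Exemption Letter is held; a current General Clearance is held — every condition holds. But applying paragraph (n): (n) operates against (b): a current Class 6 Certificate is held. (b) is therefore removed.
Exception (c) fails — the facility's floor area is 6,350 m², not less than 5,500 m².
Exception (d) requires that the operator holds a current Annual Declaration from the Rothmere Regulator; but the Annual Declaration is not current, so (d) is unavailable.
Exception (e) requires that aggregate throughput is under 5,620 units; but aggregate throughput is 6,370 units, not under 5,620 units, so (e) is unavailable.
No exception is made out. Esme's workshop falls within the general rule.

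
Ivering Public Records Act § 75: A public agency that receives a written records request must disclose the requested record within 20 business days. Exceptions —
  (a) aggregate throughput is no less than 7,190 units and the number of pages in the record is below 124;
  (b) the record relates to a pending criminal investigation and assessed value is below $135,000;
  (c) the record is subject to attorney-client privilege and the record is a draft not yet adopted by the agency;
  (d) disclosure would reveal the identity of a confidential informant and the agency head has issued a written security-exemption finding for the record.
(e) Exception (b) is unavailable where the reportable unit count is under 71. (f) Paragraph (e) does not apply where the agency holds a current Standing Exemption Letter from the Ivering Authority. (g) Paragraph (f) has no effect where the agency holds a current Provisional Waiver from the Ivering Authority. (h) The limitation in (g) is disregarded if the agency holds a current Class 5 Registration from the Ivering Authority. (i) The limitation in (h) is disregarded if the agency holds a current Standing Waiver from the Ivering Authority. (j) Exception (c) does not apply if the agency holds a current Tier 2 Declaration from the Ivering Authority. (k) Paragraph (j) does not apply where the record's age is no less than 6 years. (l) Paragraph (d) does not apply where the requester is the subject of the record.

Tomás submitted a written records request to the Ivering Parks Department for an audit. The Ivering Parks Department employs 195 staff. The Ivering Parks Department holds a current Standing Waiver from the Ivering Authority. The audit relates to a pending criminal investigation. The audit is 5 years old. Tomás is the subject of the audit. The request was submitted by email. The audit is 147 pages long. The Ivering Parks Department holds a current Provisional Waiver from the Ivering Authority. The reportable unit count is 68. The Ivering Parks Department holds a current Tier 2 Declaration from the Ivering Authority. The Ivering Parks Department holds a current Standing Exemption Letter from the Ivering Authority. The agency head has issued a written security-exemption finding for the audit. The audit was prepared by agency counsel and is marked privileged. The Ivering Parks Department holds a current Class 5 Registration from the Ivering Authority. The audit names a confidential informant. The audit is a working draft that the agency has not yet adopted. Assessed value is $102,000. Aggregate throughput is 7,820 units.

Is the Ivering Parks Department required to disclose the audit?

Exception (a) requires that the number of pages in the record is below 124; but the number of pages in the record is 147, not below 124, so (a) is unavailable.
Exception (b): the audit relates to a pending investigation; assessed value is $102,000, below the $135,000 limit — every condition holds. But applying paragraphs (e)–(i): (e) is engaged — the reportable unit count is 68, under the 71 limit. (f) applies (a current Standing Exemption Letter is held), but is displaced by (g): (g) operates against (f): a current Provisional Waiver is held. (h) is engaged (a current Class 5 Registration is held), but is overridden by (i): (i) is engaged — a current Standing Waiver is held. Exception (b) does not apply.
Exception (c) is satisfied on its face — the audit is privileged; the audit is an unadopted draft. But applying paragraphs (j)–(k): (j) operates — a current Tier 2 Declaration is held. (k), which would lift (j), is inapplicable — the record's age is 5 years, short of 6 years. Exception (c) does not apply.
Exception (d): the audit names a confidential informant; a written security-exemption finding has been issued — every condition holds. But applying paragraph (l): (l) operates against (d): Tomás is the subject of the audit. (d) is therefore removed.
No exception applies. The general rule governs.

Yes — the Ivering Parks Department must disclose the audit.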